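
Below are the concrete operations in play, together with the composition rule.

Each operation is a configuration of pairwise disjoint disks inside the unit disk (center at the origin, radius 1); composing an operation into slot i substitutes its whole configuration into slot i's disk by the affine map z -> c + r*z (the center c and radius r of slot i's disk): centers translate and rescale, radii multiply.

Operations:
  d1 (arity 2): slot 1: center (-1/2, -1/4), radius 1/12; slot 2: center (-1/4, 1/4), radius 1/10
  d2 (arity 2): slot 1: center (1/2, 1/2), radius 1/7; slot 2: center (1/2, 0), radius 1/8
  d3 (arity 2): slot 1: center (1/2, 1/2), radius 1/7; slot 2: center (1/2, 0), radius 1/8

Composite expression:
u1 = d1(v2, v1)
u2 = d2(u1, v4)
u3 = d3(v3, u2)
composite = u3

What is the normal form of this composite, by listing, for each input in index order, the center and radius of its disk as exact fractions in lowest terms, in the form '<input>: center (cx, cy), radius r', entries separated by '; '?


Follow each v-input down from d3: c' goes to c + r*c', radius to r*r'.
input v3: applying the 1 nested substitution gives center (1/2, 1/2), radius 1/7
input v2: applying the 3 nested substitutions gives center (31/56, 13/224), radius 1/672
input v1: applying the 3 nested substitutions gives center (125/224, 15/224), radius 1/560
input v4: applying the 2 nested substitutions gives center (9/16, 0), radius 1/64

v1: center (125/224, 15/224), radius 1/560; v2: center (31/56, 13/224), radius 1/672; v3: center (1/2, 1/2), radius 1/7; v4: center (9/16, 0), radius 1/64


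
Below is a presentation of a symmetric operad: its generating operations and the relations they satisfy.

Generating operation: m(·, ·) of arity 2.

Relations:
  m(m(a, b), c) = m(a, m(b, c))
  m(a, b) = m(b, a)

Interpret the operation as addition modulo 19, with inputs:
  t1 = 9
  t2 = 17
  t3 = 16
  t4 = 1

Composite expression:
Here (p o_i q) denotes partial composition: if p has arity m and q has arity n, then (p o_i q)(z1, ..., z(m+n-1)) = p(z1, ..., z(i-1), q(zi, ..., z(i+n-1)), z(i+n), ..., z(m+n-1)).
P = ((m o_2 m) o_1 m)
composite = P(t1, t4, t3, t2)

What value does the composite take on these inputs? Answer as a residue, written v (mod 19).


5 (mod 19)

m(t1, t4) = 10
m(t3, t2) = 14
m(m(t1, t4), m(t3, t2)) = 5


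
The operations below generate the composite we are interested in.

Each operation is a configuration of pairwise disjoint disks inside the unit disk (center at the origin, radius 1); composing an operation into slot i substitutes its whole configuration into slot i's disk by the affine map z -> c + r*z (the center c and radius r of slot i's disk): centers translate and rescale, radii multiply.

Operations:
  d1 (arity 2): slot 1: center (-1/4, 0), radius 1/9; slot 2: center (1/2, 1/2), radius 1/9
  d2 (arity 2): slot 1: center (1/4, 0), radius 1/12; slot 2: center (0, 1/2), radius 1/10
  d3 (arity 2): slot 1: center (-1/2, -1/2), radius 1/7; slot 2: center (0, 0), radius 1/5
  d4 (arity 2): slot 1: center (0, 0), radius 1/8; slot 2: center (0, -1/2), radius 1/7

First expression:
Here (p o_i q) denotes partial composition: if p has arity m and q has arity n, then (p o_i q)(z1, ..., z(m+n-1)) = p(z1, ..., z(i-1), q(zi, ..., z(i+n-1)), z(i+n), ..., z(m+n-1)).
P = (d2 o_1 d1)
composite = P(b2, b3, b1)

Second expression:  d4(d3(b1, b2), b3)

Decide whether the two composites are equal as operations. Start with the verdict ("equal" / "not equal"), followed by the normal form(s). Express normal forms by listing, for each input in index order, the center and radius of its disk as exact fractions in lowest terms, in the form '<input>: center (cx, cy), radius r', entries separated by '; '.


In normal form, the first expression is b1: center (0, 1/2), radius 1/10; b2: center (11/48, 0), radius 1/108; b3: center (7/24, 1/24), radius 1/108
In normal form, the second expression is b1: center (-1/16, -1/16), radius 1/56; b2: center (0, 0), radius 1/40; b3: center (0, -1/2), radius 1/7
Different reductions; not equal.

not equal — first b1: center (0, 1/2), radius 1/10; b2: center (11/48, 0), radius 1/108; b3: center (7/24, 1/24), radius 1/108, second b1: center (-1/16, -1/16), radius 1/56; b2: center (0, 0), radius 1/40; b3: center (0, -1/2), radius 1/7


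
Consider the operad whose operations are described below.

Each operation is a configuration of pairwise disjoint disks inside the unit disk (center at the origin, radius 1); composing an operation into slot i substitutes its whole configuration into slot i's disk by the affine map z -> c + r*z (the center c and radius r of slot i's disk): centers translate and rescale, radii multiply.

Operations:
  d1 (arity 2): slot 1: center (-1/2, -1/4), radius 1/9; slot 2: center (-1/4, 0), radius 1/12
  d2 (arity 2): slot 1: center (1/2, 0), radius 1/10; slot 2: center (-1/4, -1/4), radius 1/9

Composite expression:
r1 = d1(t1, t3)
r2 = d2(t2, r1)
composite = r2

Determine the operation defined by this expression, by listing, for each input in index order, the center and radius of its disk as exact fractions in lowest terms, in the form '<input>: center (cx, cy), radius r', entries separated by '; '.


Below d2, radii multiply path by path; the t-disk centers shift.
t2 passes through 1 substitution, ending at center (1/2, 0), radius 1/10
t1 passes through 2 substitutions, ending at center (-11/36, -5/18), radius 1/81
t3 passes through 2 substitutions, ending at center (-5/18, -1/4), radius 1/108

t1: center (-11/36, -5/18), radius 1/81; t2: center (1/2, 0), radius 1/10; t3: center (-5/18, -1/4), radius 1/108


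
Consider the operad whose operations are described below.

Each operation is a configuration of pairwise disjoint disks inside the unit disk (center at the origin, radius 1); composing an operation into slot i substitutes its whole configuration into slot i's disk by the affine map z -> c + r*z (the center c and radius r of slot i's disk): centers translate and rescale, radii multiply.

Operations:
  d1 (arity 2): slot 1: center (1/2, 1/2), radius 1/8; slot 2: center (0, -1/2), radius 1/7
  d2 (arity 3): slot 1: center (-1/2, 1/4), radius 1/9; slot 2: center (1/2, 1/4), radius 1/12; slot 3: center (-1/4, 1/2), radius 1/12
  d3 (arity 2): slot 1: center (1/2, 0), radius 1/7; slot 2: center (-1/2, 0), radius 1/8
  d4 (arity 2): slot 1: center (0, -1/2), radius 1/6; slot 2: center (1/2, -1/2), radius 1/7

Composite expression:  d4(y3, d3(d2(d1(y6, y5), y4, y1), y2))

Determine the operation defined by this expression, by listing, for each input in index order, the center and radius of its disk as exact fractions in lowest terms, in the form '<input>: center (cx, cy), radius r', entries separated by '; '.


y1: center (111/196, -24/49), radius 1/588; y2: center (3/7, -1/2), radius 1/56; y3: center (0, -1/2), radius 1/6; y4: center (57/98, -97/196), radius 1/588; y5: center (55/98, -125/252), radius 1/3087; y6: center (248/441, -871/1764), radius 1/3528

Nesting under d4 composes maps z -> c + r*z down each y-path.
tracing y3 down its 1-map path: center (0, -1/2), radius 1/6
tracing y6 down its 4-map path: center (248/441, -871/1764), radius 1/3528
tracing y5 down its 4-map path: center (55/98, -125/252), radius 1/3087
tracing y4 down its 3-map path: center (57/98, -97/196), radius 1/588
tracing y1 down its 3-map path: center (111/196, -24/49), radius 1/588
tracing y2 down its 2-map path: center (3/7, -1/2), radius 1/56


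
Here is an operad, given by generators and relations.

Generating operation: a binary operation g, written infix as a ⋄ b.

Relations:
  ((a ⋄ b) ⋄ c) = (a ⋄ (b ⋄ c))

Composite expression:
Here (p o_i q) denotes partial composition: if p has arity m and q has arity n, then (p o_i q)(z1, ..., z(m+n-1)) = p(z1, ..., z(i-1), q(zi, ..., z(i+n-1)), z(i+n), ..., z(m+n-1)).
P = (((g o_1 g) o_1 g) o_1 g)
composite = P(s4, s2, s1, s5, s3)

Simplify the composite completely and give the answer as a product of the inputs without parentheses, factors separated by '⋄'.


Every regrouping of g is equal, so read the s-inputs in written order.
(s4 ⋄ s2) flattens to s4 ⋄ s2
((s4 ⋄ s2) ⋄ s1) flattens to s4 ⋄ s2 ⋄ s1
(((s4 ⋄ s2) ⋄ s1) ⋄ s5) flattens to s4 ⋄ s2 ⋄ s1 ⋄ s5
((((s4 ⋄ s2) ⋄ s1) ⋄ s5) ⋄ s3) flattens to s4 ⋄ s2 ⋄ s1 ⋄ s5 ⋄ s3

s4 ⋄ s2 ⋄ s1 ⋄ s5 ⋄ s3


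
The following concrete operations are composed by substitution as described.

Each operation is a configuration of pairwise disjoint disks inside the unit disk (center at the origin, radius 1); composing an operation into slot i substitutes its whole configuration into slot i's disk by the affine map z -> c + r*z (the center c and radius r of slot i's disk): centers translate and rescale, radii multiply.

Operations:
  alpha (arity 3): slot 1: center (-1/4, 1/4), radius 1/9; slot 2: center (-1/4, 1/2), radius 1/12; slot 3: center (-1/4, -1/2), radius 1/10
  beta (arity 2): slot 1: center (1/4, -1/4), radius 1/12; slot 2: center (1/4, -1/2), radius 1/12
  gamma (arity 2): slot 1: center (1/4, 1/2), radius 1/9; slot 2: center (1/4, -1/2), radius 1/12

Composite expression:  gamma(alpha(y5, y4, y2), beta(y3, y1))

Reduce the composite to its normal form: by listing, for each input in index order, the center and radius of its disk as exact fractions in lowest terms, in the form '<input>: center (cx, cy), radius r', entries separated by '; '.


Below gamma, radii multiply path by path; the y-disk centers shift.
tracing y5 down its 2-map path: center (2/9, 19/36), radius 1/81
tracing y4 down its 2-map path: center (2/9, 5/9), radius 1/108
tracing y2 down its 2-map path: center (2/9, 4/9), radius 1/90
tracing y3 down its 2-map path: center (13/48, -25/48), radius 1/144
tracing y1 down its 2-map path: center (13/48, -13/24), radius 1/144

y1: center (13/48, -13/24), radius 1/144; y2: center (2/9, 4/9), radius 1/90; y3: center (13/48, -25/48), radius 1/144; y4: center (2/9, 5/9), radius 1/108; y5: center (2/9, 19/36), radius 1/81


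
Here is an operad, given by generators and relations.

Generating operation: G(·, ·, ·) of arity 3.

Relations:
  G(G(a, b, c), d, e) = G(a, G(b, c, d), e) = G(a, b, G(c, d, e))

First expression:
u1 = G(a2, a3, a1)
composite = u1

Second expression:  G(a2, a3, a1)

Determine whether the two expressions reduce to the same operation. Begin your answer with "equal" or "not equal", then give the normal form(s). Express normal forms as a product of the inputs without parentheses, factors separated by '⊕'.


equal: each reduces to a2 ⊕ a3 ⊕ a1

The first expression reduces to a2 ⊕ a3 ⊕ a1
The second expression reduces to a2 ⊕ a3 ⊕ a1
One common form — equal.


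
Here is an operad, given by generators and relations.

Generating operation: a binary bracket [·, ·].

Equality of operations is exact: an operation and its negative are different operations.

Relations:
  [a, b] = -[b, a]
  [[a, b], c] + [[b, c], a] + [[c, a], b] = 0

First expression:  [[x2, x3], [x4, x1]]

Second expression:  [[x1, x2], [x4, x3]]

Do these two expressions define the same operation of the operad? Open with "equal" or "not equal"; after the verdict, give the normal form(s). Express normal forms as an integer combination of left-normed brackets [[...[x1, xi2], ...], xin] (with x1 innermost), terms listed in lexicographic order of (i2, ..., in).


not equal: they reduce to [[[x1, x4], x2], x3] - [[[x1, x4], x3], x2] and -[[[x1, x2], x3], x4] + [[[x1, x2], x4], x3]

Reducing the first expression gives [[[x1, x4], x2], x3] - [[[x1, x4], x3], x2]
Reducing the second expression gives -[[[x1, x2], x3], x4] + [[[x1, x2], x4], x3]
Distinct normal forms: not equal.


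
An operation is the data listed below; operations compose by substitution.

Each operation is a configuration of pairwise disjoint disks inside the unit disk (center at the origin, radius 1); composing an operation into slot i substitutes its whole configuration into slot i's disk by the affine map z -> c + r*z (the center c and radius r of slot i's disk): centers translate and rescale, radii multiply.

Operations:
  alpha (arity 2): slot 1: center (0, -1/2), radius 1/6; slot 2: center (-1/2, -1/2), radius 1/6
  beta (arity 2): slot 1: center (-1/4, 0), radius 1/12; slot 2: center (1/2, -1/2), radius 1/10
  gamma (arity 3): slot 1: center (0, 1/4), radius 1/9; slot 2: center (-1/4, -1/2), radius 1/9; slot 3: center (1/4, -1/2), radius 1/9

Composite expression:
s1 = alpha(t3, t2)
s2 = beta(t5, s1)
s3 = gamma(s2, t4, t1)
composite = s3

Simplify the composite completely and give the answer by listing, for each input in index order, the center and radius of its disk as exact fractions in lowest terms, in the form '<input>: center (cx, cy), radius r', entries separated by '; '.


t1: center (1/4, -1/2), radius 1/9; t2: center (1/20, 17/90), radius 1/540; t3: center (1/18, 17/90), radius 1/540; t4: center (-1/4, -1/2), radius 1/9; t5: center (-1/36, 1/4), radius 1/108

Each t-disk chains the slot maps above it in gamma; radii multiply.
t5: after 2 affine steps, its disk has center (-1/36, 1/4), radius 1/108
t3: after 3 affine steps, its disk has center (1/18, 17/90), radius 1/540
t2: after 3 affine steps, its disk has center (1/20, 17/90), radius 1/540
t4: after 1 affine step, its disk has center (-1/4, -1/2), radius 1/9
t1: after 1 affine step, its disk has center (1/4, -1/2), radius 1/9


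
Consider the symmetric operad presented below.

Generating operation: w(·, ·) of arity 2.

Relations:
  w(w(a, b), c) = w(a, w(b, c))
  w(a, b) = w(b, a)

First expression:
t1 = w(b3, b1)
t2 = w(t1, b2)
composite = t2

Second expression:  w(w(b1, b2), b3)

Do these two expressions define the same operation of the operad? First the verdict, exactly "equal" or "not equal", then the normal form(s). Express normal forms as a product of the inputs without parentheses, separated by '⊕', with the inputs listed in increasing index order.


equal: each reduces to b1 ⊕ b2 ⊕ b3

Reducing the first expression gives b1 ⊕ b2 ⊕ b3
Reducing the second expression gives b1 ⊕ b2 ⊕ b3
Both agree, so they are equal.


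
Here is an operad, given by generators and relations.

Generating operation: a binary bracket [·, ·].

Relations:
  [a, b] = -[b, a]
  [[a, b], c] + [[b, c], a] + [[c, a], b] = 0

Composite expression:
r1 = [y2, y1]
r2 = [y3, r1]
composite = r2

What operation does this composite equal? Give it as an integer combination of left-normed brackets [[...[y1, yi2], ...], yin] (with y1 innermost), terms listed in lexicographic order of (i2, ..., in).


[[y1, y2], y3]

Antisymmetry and Jacobi reduce to y1-anchored left-normed brackets.
Composite bracket: [y3, [y2, y1]]
Expanding via [a, b] = ab - ba: 4 signed words (2^2 = 4).
Coefficients come from the y1-initial words:
  y1y2y3 appears with sign +1, giving the term +[[y1, y2], y3]


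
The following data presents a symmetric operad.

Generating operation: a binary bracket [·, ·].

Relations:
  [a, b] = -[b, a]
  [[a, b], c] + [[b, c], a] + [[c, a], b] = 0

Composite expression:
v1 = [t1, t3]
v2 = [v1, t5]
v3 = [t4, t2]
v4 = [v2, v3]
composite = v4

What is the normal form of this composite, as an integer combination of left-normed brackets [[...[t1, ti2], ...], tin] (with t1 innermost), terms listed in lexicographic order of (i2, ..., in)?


Left-normed coefficients sit on the t1-initial expansion words.
Composite bracket: [[[t1, t3], t5], [t4, t2]]
The bracket unfolds into 16 signed words via [a, b] = ab - ba (2^4 = 16).
Words beginning with t1 determine it all:
  from t1t3t5t2t4, sign -1: term -[[[[t1, t3], t5], t2], t4]
  from t1t3t5t4t2, sign +1: term +[[[[t1, t3], t5], t4], t2]

-[[[[t1, t3], t5], t2], t4] + [[[[t1, t3], t5], t4], t2]


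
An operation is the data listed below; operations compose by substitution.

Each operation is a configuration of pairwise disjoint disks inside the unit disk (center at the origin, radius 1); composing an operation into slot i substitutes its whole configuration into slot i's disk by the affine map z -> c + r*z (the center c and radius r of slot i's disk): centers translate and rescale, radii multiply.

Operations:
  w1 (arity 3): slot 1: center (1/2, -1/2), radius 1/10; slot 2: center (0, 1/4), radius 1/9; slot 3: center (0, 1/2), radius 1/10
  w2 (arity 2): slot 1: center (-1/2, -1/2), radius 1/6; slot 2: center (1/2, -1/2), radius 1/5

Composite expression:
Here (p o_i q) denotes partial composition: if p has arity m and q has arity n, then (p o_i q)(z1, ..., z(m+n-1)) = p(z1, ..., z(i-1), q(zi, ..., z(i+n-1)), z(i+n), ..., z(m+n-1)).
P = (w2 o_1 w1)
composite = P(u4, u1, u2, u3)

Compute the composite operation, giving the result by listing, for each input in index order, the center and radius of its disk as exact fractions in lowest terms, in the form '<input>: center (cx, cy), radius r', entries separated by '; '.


Below w2, radii multiply path by path; the u-disk centers shift.
for u4, the 2-step affine chain lands on center (-5/12, -7/12), radius 1/60
for u1, the 2-step affine chain lands on center (-1/2, -11/24), radius 1/54
for u2, the 2-step affine chain lands on center (-1/2, -5/12), radius 1/60
for u3, the 1-step affine chain lands on center (1/2, -1/2), radius 1/5

u1: center (-1/2, -11/24), radius 1/54; u2: center (-1/2, -5/12), radius 1/60; u3: center (1/2, -1/2), radius 1/5; u4: center (-5/12, -7/12), radius 1/60


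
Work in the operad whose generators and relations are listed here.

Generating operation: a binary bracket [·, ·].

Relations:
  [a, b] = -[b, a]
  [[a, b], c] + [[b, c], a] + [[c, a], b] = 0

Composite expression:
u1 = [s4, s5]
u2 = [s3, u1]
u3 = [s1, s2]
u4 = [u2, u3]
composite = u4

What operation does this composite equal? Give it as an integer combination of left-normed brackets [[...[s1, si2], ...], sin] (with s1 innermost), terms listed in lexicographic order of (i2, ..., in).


-[[[[s1, s2], s3], s4], s5] + [[[[s1, s2], s3], s5], s4] + [[[[s1, s2], s4], s5], s3] - [[[[s1, s2], s5], s4], s3]

A multilinear Lie element is pinned by s1-initial words (s1 innermost).
Composite bracket: [[s3, [s4, s5]], [s1, s2]]
Applying ab - ba throughout gives 16 signed words (2^4 = 16).
Collect the words opening with s1:
  sign of s1s2s3s4s5 is -1, so it contributes -[[[[s1, s2], s3], s4], s5]
  sign of s1s2s3s5s4 is +1, so it contributes +[[[[s1, s2], s3], s5], s4]
  sign of s1s2s4s5s3 is +1, so it contributes +[[[[s1, s2], s4], s5], s3]
  sign of s1s2s5s4s3 is -1, so it contributes -[[[[s1, s2], s5], s4], s3]


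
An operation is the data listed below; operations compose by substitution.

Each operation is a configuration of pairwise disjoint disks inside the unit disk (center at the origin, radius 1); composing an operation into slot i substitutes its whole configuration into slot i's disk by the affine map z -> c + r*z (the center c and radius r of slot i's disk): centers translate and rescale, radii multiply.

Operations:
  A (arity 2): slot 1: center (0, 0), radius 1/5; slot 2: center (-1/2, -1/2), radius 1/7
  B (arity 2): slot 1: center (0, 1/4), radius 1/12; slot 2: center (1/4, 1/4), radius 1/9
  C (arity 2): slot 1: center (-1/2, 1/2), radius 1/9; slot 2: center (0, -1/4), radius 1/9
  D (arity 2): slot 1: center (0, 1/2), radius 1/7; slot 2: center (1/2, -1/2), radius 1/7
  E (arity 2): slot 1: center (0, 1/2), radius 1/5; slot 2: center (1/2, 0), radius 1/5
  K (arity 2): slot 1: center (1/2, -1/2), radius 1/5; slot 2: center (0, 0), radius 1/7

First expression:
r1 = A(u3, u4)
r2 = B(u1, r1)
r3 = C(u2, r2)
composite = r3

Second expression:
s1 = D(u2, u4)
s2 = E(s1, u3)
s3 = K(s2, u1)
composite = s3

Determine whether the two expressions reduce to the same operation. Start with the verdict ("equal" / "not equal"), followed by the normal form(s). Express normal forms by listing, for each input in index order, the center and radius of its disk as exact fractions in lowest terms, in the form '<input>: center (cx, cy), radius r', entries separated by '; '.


not equal: they reduce to u1: center (0, -2/9), radius 1/108; u2: center (-1/2, 1/2), radius 1/9; u3: center (1/36, -2/9), radius 1/405; u4: center (7/324, -37/162), radius 1/567 and u1: center (0, 0), radius 1/7; u2: center (1/2, -19/50), radius 1/175; u3: center (3/5, -1/2), radius 1/25; u4: center (13/25, -21/50), radius 1/175

Normal form of the first expression: u1: center (0, -2/9), radius 1/108; u2: center (-1/2, 1/2), radius 1/9; u3: center (1/36, -2/9), radius 1/405; u4: center (7/324, -37/162), radius 1/567
Normal form of the second expression: u1: center (0, 0), radius 1/7; u2: center (1/2, -19/50), radius 1/175; u3: center (3/5, -1/2), radius 1/25; u4: center (13/25, -21/50), radius 1/175
Different reductions; not equal.


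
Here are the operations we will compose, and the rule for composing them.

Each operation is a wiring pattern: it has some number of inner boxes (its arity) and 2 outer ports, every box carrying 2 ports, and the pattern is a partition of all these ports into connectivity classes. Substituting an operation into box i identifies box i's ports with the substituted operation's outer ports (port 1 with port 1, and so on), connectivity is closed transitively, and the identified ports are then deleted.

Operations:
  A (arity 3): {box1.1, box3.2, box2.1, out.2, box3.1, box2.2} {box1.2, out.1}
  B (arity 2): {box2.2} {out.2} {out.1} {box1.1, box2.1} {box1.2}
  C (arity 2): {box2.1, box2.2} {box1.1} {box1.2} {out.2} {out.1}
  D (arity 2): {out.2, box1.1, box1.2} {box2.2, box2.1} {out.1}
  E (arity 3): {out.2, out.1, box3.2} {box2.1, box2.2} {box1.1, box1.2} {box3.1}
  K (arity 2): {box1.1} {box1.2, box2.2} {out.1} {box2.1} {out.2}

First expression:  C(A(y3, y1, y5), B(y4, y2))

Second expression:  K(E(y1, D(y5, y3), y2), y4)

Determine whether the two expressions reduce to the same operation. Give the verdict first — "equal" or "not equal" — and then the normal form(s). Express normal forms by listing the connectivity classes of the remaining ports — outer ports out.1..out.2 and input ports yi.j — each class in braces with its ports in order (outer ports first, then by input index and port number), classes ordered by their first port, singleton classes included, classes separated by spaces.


not equal; the first gives {out.1} {out.2} {y1.1, y1.2, y3.1, y5.1, y5.2} {y2.1, y4.1} {y2.2} {y3.2} {y4.2} and the second {out.1} {out.2} {y1.1, y1.2} {y2.1} {y2.2, y4.2} {y3.1, y3.2} {y4.1} {y5.1, y5.2}


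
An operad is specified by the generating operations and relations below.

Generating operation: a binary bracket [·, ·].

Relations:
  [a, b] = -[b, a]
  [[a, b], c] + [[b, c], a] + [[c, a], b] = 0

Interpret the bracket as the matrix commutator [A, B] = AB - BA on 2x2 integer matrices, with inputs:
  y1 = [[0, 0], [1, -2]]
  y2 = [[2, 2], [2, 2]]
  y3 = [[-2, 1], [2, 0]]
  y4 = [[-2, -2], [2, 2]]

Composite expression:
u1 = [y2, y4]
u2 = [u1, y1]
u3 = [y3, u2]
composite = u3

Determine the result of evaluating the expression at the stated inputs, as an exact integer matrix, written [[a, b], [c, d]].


[[0, 16], [-32, 0]]

[y2, y4] = [[8, 8], [-8, -8]]
[[y2, y4], y1] = [[8, -16], [-32, -8]]
[y3, [[y2, y4], y1]] = [[0, 16], [-32, 0]]


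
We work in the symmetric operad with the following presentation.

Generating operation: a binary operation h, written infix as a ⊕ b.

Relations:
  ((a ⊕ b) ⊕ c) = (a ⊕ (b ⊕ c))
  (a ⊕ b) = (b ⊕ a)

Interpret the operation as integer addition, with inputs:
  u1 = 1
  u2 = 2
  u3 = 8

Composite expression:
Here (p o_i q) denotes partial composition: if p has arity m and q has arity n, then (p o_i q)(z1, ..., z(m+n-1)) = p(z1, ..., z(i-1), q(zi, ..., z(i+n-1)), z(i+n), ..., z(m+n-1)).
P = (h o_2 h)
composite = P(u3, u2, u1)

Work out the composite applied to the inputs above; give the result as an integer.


11

(u2 ⊕ u1) = 3
(u3 ⊕ (u2 ⊕ u1)) = 11


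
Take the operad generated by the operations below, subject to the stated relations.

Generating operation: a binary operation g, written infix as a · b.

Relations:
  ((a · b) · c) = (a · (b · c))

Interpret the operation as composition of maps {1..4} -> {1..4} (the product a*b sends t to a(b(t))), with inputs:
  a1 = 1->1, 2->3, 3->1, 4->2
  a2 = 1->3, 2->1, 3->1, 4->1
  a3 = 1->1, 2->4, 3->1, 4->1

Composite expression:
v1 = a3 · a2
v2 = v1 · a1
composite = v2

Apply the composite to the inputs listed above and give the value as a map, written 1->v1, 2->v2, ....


(a3 · a2) = 1->1, 2->1, 3->1, 4->1
((a3 · a2) · a1) = 1->1, 2->1, 3->1, 4->1

1->1, 2->1, 3->1, 4->1


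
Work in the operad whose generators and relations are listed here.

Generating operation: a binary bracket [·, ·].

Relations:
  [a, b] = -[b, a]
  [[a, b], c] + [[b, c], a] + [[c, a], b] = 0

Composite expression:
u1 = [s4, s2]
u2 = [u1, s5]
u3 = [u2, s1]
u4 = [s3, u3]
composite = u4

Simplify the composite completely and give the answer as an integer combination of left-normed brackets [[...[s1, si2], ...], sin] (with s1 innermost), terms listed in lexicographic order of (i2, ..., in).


-[[[[s1, s2], s4], s5], s3] + [[[[s1, s4], s2], s5], s3] + [[[[s1, s5], s2], s4], s3] - [[[[s1, s5], s4], s2], s3]

A multilinear Lie element is pinned by s1-initial words (s1 innermost).
Composite bracket: [s3, [[[s4, s2], s5], s1]]
The bracket unfolds into 16 signed words via [a, b] = ab - ba (2^4 = 16).
Collect the words opening with s1:
  the word s1s2s4s5s3 carries sign -1 and contributes -[[[[s1, s2], s4], s5], s3]
  the word s1s4s2s5s3 carries sign +1 and contributes +[[[[s1, s4], s2], s5], s3]
  the word s1s5s2s4s3 carries sign +1 and contributes +[[[[s1, s5], s2], s4], s3]
  the word s1s5s4s2s3 carries sign -1 and contributes -[[[[s1, s5], s4], s2], s3]


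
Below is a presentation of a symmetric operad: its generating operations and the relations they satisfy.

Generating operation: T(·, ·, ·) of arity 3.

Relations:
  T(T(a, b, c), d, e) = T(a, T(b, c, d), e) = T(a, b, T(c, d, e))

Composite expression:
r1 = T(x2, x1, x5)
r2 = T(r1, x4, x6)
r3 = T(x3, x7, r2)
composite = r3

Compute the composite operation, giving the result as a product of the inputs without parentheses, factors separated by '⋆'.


x3 ⋆ x7 ⋆ x2 ⋆ x1 ⋆ x5 ⋆ x4 ⋆ x6

All parenthesizations of T agree; list the x-inputs left to right.
T(x2, x1, x5) flattens to x2 ⋆ x1 ⋆ x5
T(T(x2, x1, x5), x4, x6) flattens to x2 ⋆ x1 ⋆ x5 ⋆ x4 ⋆ x6
T(x3, x7, T(T(x2, x1, x5), x4, x6)) flattens to x3 ⋆ x7 ⋆ x2 ⋆ x1 ⋆ x5 ⋆ x4 ⋆ x6


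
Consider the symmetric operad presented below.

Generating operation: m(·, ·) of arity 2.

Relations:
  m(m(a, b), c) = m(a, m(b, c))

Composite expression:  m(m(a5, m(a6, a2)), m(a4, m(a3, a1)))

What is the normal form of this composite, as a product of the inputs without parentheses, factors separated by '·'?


Under associativity of m, the answer is the a's in reading order.
m(a6, a2) flattens to a6 · a2
m(a5, m(a6, a2)) flattens to a5 · a6 · a2
m(a3, a1) flattens to a3 · a1
m(a4, m(a3, a1)) flattens to a4 · a3 · a1
m(m(a5, m(a6, a2)), m(a4, m(a3, a1))) flattens to a5 · a6 · a2 · a4 · a3 · a1

a5 · a6 · a2 · a4 · a3 · a1


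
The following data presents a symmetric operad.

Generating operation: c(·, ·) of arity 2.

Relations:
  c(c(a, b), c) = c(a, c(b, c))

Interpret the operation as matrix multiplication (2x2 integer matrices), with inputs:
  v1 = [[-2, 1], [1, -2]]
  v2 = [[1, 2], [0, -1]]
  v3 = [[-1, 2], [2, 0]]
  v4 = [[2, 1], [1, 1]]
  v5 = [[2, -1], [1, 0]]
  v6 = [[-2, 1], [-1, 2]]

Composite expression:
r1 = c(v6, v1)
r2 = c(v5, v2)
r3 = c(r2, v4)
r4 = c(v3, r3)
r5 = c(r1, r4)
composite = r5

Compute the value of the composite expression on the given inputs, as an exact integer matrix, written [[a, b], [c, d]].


c(v6, v1) = [[5, -4], [4, -5]]
c(v5, v2) = [[2, 5], [1, 2]]
c(c(v5, v2), v4) = [[9, 7], [4, 3]]
c(v3, c(c(v5, v2), v4)) = [[-1, -1], [18, 14]]
c(c(v6, v1), c(v3, c(c(v5, v2), v4))) = [[-77, -61], [-94, -74]]

[[-77, -61], [-94, -74]]


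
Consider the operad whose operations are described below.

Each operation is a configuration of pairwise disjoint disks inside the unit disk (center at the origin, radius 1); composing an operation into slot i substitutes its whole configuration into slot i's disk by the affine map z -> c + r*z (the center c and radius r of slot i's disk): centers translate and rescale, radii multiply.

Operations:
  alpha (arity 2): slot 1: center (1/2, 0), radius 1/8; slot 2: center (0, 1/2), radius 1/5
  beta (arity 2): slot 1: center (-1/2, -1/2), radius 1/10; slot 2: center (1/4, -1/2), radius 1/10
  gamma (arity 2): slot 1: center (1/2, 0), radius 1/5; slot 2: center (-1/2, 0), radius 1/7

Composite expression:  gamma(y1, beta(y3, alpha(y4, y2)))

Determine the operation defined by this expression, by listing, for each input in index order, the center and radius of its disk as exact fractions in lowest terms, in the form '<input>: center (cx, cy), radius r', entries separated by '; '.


y1: center (1/2, 0), radius 1/5; y2: center (-13/28, -9/140), radius 1/350; y3: center (-4/7, -1/14), radius 1/70; y4: center (-16/35, -1/14), radius 1/560

Affine substitution under gamma: radii multiply and y-centers shift.
for y1, the 1-step affine chain lands on center (1/2, 0), radius 1/5
for y3, the 2-step affine chain lands on center (-4/7, -1/14), radius 1/70
for y4, the 3-step affine chain lands on center (-16/35, -1/14), radius 1/560
for y2, the 3-step affine chain lands on center (-13/28, -9/140), radius 1/350


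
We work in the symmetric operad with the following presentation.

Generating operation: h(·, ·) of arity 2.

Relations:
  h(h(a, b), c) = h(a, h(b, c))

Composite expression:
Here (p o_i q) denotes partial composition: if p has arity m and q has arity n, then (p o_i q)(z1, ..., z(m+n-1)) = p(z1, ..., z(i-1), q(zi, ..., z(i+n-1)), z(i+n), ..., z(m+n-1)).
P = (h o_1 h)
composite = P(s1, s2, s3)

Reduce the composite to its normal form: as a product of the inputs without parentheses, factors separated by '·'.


Key point: h is associative — brackets drop, the s-order remains.
h(s1, s2) linearizes to s1 · s2
h(h(s1, s2), s3) linearizes to s1 · s2 · s3

s1 · s2 · s3


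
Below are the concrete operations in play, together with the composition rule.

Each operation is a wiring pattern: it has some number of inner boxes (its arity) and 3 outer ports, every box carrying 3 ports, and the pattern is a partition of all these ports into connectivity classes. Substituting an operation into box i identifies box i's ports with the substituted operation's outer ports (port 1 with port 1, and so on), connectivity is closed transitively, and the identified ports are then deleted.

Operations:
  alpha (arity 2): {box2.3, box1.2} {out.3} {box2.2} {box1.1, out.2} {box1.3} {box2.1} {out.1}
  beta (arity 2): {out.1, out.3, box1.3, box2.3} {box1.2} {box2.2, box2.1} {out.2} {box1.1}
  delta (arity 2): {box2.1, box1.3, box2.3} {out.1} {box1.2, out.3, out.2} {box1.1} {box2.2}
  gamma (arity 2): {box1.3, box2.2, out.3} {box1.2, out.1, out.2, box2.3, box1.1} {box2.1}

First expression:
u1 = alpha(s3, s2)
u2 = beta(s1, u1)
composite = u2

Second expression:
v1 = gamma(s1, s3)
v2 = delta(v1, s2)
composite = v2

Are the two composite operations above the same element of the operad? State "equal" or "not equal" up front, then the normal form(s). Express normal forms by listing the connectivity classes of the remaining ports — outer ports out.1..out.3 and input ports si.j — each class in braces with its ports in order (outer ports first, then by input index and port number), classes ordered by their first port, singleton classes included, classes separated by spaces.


not equal; the first gives {out.1, out.3, s1.3} {out.2} {s1.1} {s1.2} {s2.1} {s2.2} {s2.3, s3.2} {s3.1} {s3.3} and the second {out.1} {out.2, out.3, s1.1, s1.2, s3.3} {s1.3, s2.1, s2.3, s3.2} {s2.2} {s3.1}

The first expression reduces to {out.1, out.3, s1.3} {out.2} {s1.1} {s1.2} {s2.1} {s2.2} {s2.3, s3.2} {s3.1} {s3.3}
The second expression reduces to {out.1} {out.2, out.3, s1.1, s1.2, s3.3} {s1.3, s2.1, s2.3, s3.2} {s2.2} {s3.1}
No match — not equal.


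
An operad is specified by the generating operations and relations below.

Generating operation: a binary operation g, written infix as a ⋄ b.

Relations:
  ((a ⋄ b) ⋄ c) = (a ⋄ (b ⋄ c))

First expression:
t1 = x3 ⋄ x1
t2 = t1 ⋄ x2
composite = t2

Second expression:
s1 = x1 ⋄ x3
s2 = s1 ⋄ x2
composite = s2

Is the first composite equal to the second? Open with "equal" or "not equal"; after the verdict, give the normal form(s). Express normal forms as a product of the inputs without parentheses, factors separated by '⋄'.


Reducing the first expression gives x3 ⋄ x1 ⋄ x2
Reducing the second expression gives x1 ⋄ x3 ⋄ x2
The normal forms differ: not equal.

not equal — first x3 ⋄ x1 ⋄ x2, second x1 ⋄ x3 ⋄ x2


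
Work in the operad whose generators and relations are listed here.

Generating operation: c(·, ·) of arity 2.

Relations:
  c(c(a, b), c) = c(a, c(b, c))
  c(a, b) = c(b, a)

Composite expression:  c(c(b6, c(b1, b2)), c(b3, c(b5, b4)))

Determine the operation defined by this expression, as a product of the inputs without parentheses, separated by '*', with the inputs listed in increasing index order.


b1 * b2 * b3 * b4 * b5 * b6


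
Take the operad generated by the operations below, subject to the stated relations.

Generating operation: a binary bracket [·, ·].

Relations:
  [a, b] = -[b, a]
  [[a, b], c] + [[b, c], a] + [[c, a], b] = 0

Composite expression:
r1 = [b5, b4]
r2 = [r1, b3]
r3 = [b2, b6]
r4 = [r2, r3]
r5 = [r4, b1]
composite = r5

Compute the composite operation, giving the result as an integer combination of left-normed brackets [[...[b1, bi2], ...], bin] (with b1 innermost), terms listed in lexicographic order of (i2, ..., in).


[[[[[b1, b2], b6], b3], b4], b5] - [[[[[b1, b2], b6], b3], b5], b4] - [[[[[b1, b2], b6], b4], b5], b3] + [[[[[b1, b2], b6], b5], b4], b3] - [[[[[b1, b3], b4], b5], b2], b6] + [[[[[b1, b3], b4], b5], b6], b2] + [[[[[b1, b3], b5], b4], b2], b6] - [[[[[b1, b3], b5], b4], b6], b2] + [[[[[b1, b4], b5], b3], b2], b6] - [[[[[b1, b4], b5], b3], b6], b2] - [[[[[b1, b5], b4], b3], b2], b6] + [[[[[b1, b5], b4], b3], b6], b2] - [[[[[b1, b6], b2], b3], b4], b5] + [[[[[b1, b6], b2], b3], b5], b4] + [[[[[b1, b6], b2], b4], b5], b3] - [[[[[b1, b6], b2], b5], b4], b3]

Left-normed coefficients sit on the b1-initial expansion words.
Composite bracket: [[[[b5, b4], b3], [b2, b6]], b1]
Each bracket splits as ab - ba, giving 32 signed words (2^5 = 32).
The b1-initial words carry the normal form:
  from b1b2b6b3b4b5, sign +1: term +[[[[[b1, b2], b6], b3], b4], b5]
  from b1b2b6b3b5b4, sign -1: term -[[[[[b1, b2], b6], b3], b5], b4]
  from b1b2b6b4b5b3, sign -1: term -[[[[[b1, b2], b6], b4], b5], b3]
  from b1b2b6b5b4b3, sign +1: term +[[[[[b1, b2], b6], b5], b4], b3]
  from b1b3b4b5b2b6, sign -1: term -[[[[[b1, b3], b4], b5], b2], b6]
  from b1b3b4b5b6b2, sign +1: term +[[[[[b1, b3], b4], b5], b6], b2]
  from b1b3b5b4b2b6, sign +1: term +[[[[[b1, b3], b5], b4], b2], b6]
  from b1b3b5b4b6b2, sign -1: term -[[[[[b1, b3], b5], b4], b6], b2]
  from b1b4b5b3b2b6, sign +1: term +[[[[[b1, b4], b5], b3], b2], b6]
  from b1b4b5b3b6b2, sign -1: term -[[[[[b1, b4], b5], b3], b6], b2]
  from b1b5b4b3b2b6, sign -1: term -[[[[[b1, b5], b4], b3], b2], b6]
  from b1b5b4b3b6b2, sign +1: term +[[[[[b1, b5], b4], b3], b6], b2]
  from b1b6b2b3b4b5, sign -1: term -[[[[[b1, b6], b2], b3], b4], b5]
  from b1b6b2b3b5b4, sign +1: term +[[[[[b1, b6], b2], b3], b5], b4]
  from b1b6b2b4b5b3, sign +1: term +[[[[[b1, b6], b2], b4], b5], b3]
  from b1b6b2b5b4b3, sign -1: term -[[[[[b1, b6], b2], b5], b4], b3]


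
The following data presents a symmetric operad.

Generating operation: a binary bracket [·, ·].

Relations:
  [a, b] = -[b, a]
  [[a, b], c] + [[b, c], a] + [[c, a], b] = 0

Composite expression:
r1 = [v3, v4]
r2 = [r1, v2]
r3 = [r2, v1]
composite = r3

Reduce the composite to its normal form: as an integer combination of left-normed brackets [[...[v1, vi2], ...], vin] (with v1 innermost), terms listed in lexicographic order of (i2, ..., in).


[[[v1, v2], v3], v4] - [[[v1, v2], v4], v3] - [[[v1, v3], v4], v2] + [[[v1, v4], v3], v2]

Antisymmetry and Jacobi reduce to v1-anchored left-normed brackets.
Composite bracket: [[[v3, v4], v2], v1]
Each bracket splits as ab - ba, giving 8 signed words (2^3 = 8).
Only words starting with v1 matter:
  v1v2v3v4 appears with sign +1, giving the term +[[[v1, v2], v3], v4]
  v1v2v4v3 appears with sign -1, giving the term -[[[v1, v2], v4], v3]
  v1v3v4v2 appears with sign -1, giving the term -[[[v1, v3], v4], v2]
  v1v4v3v2 appears with sign +1, giving the term +[[[v1, v4], v3], v2]


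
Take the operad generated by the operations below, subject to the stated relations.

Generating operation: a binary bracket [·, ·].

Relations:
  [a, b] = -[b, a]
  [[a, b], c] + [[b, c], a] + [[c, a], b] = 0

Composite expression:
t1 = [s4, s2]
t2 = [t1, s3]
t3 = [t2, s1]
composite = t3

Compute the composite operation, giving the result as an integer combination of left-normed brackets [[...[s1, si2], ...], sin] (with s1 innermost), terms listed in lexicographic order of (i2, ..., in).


Skip Jacobi rewriting: expand, keep s1-initial words, read off terms.
Composite bracket: [[[s4, s2], s3], s1]
Expanding via [a, b] = ab - ba: 8 signed words (2^3 = 8).
Collect the words opening with s1:
  from s1s2s4s3, sign +1: term +[[[s1, s2], s4], s3]
  from s1s3s2s4, sign -1: term -[[[s1, s3], s2], s4]
  from s1s3s4s2, sign +1: term +[[[s1, s3], s4], s2]
  from s1s4s2s3, sign -1: term -[[[s1, s4], s2], s3]

[[[s1, s2], s4], s3] - [[[s1, s3], s2], s4] + [[[s1, s3], s4], s2] - [[[s1, s4], s2], s3]


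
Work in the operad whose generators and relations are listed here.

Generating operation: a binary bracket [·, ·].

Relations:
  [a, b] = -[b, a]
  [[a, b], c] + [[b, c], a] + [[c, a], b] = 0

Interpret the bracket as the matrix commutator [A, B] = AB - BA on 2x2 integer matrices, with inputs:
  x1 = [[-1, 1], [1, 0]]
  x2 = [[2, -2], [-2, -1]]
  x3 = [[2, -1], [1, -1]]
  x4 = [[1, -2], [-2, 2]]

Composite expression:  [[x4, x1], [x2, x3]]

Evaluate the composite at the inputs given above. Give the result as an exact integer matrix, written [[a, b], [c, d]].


[[18, -24], [-24, -18]]


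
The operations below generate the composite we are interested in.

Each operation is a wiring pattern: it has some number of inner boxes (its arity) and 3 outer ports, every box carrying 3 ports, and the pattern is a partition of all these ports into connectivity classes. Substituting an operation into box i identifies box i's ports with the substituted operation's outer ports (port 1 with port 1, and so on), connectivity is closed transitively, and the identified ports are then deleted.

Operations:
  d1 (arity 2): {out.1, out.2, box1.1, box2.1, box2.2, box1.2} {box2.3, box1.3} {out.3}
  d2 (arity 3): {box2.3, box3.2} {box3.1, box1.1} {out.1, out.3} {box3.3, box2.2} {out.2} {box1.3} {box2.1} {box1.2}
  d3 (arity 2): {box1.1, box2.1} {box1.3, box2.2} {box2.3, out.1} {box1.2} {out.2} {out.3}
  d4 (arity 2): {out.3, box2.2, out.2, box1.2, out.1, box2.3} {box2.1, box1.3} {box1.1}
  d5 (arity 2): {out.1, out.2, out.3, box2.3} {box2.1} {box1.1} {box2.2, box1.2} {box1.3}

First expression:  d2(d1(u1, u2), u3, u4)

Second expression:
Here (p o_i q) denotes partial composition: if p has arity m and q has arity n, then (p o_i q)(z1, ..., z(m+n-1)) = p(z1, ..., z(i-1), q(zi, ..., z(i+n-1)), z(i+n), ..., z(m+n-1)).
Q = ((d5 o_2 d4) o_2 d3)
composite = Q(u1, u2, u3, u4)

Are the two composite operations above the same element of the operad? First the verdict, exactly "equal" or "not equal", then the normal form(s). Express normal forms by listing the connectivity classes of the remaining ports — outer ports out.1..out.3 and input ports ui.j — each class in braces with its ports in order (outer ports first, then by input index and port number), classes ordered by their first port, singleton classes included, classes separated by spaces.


not equal — first {out.1, out.3} {out.2} {u1.1, u1.2, u2.1, u2.2, u4.1} {u1.3, u2.3} {u3.1} {u3.2, u4.3} {u3.3, u4.2}, second {out.1, out.2, out.3, u1.2, u4.2, u4.3} {u1.1} {u1.3} {u2.1, u3.1} {u2.2} {u2.3, u3.2} {u3.3} {u4.1}

The first expression, normalized: {out.1, out.3} {out.2} {u1.1, u1.2, u2.1, u2.2, u4.1} {u1.3, u2.3} {u3.1} {u3.2, u4.3} {u3.3, u4.2}
The second expression, normalized: {out.1, out.2, out.3, u1.2, u4.2, u4.3} {u1.1} {u1.3} {u2.1, u3.1} {u2.2} {u2.3, u3.2} {u3.3} {u4.1}
No match — not equal.
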